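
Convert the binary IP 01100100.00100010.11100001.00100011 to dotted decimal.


01100100 = 100
00100010 = 34
11100001 = 225
00100011 = 35
IP: 100.34.225.35


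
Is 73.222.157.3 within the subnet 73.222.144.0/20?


Subnet network: 73.222.144.0
Test IP AND mask: 73.222.144.0
Yes, 73.222.157.3 is in 73.222.144.0/20


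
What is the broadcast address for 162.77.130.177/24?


Network: 162.77.130.0/24
Host bits = 8
Set all host bits to 1:
Broadcast: 162.77.130.255


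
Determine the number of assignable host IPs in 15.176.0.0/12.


Host bits = 32 - 12 = 20
Total addresses = 2^20 = 1048576
Usable = total - 2 (network and broadcast)
Usable hosts: 1048574


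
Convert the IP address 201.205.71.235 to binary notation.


201 = 11001001
205 = 11001101
71 = 01000111
235 = 11101011
Binary: 11001001.11001101.01000111.11101011


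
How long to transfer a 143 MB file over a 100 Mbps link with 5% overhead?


Effective throughput = 100 * (1 - 5/100) = 95 Mbps
File size in Mb = 143 * 8 = 1144 Mb
Time = 1144 / 95
Time = 12.0421 seconds


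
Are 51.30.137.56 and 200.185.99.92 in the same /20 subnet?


Mask: 255.255.240.0
51.30.137.56 AND mask = 51.30.128.0
200.185.99.92 AND mask = 200.185.96.0
No, different subnets (51.30.128.0 vs 200.185.96.0)


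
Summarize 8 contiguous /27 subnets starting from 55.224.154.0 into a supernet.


Original prefix: /27
Number of subnets: 8 = 2^3
New prefix = 27 - 3 = 24
Supernet: 55.224.154.0/24


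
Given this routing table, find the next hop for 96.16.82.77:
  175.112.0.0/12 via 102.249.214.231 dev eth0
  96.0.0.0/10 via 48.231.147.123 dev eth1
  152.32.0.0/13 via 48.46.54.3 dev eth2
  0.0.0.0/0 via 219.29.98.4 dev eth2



Longest prefix match for 96.16.82.77:
  /12 175.112.0.0: no
  /10 96.0.0.0: MATCH
  /13 152.32.0.0: no
  /0 0.0.0.0: MATCH
Selected: next-hop 48.231.147.123 via eth1 (matched /10)


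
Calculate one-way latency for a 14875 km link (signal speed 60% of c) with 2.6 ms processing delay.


Speed = 0.6 * 3e5 km/s = 180000 km/s
Propagation delay = 14875 / 180000 = 0.0826 s = 82.6389 ms
Processing delay = 2.6 ms
Total one-way latency = 85.2389 ms


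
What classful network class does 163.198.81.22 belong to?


First octet: 163
Binary: 10100011
10xxxxxx -> Class B (128-191)
Class B, default mask 255.255.0.0 (/16)


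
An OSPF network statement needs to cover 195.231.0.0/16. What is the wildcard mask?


Subnet mask: 255.255.0.0
Wildcard = 255.255.255.255 - subnet mask
255 - 255 = 0
255 - 255 = 0
255 - 0 = 255
255 - 0 = 255
Wildcard: 0.0.255.255


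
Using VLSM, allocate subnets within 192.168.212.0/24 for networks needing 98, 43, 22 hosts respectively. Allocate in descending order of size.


98 hosts -> /25 (126 usable): 192.168.212.0/25
43 hosts -> /26 (62 usable): 192.168.212.128/26
22 hosts -> /27 (30 usable): 192.168.212.192/27
Allocation: 192.168.212.0/25 (98 hosts, 126 usable); 192.168.212.128/26 (43 hosts, 62 usable); 192.168.212.192/27 (22 hosts, 30 usable)


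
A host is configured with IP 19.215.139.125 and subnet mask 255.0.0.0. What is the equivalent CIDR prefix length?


Binary: 11111111.00000000.00000000.00000000
Count leading 1s
Prefix: /8


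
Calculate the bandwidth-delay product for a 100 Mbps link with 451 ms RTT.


BDP = bandwidth * RTT
= 100 Mbps * 451 ms
= 100 * 1e6 * 451 / 1000 bits
= 45100000 bits
= 5637500 bytes
= 5505.3711 KB
BDP = 45100000 bits (5637500 bytes)


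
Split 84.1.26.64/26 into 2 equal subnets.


New prefix = 26 + 1 = 27
Each subnet has 32 addresses
  84.1.26.64/27
  84.1.26.96/27
Subnets: 84.1.26.64/27, 84.1.26.96/27


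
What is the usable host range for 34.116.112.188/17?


Network: 34.116.0.0
Broadcast: 34.116.127.255
First usable = network + 1
Last usable = broadcast - 1
Range: 34.116.0.1 to 34.116.127.254


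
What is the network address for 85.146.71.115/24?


IP:   01010101.10010010.01000111.01110011
Mask: 11111111.11111111.11111111.00000000
AND operation:
Net:  01010101.10010010.01000111.00000000
Network: 85.146.71.0/24


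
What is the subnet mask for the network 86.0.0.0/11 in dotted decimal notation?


/11 means 11 network bits, 21 host bits
Binary: 11111111111000000000000000000000
Mask: 255.224.0.0


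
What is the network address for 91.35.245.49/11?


IP:   01011011.00100011.11110101.00110001
Mask: 11111111.11100000.00000000.00000000
AND operation:
Net:  01011011.00100000.00000000.00000000
Network: 91.32.0.0/11


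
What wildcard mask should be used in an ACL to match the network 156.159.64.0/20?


Subnet mask: 255.255.240.0
Wildcard = 255.255.255.255 - subnet mask
255 - 255 = 0
255 - 255 = 0
255 - 240 = 15
255 - 0 = 255
Wildcard: 0.0.15.255


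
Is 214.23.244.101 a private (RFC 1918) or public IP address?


RFC 1918 private ranges:
  10.0.0.0/8 (10.0.0.0 - 10.255.255.255)
  172.16.0.0/12 (172.16.0.0 - 172.31.255.255)
  192.168.0.0/16 (192.168.0.0 - 192.168.255.255)
Public (not in any RFC 1918 range)


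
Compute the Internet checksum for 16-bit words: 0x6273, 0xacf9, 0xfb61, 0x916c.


Sum all words (with carry folding):
+ 0x6273 = 0x6273
+ 0xacf9 = 0x0f6d
+ 0xfb61 = 0x0acf
+ 0x916c = 0x9c3b
One's complement: ~0x9c3b
Checksum = 0x63c4


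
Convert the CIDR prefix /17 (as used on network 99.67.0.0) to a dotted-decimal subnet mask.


/17 means 17 network bits, 15 host bits
Binary: 11111111111111111000000000000000
Mask: 255.255.128.0


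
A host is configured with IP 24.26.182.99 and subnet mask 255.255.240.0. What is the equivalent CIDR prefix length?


Binary: 11111111.11111111.11110000.00000000
Count leading 1s
Prefix: /20


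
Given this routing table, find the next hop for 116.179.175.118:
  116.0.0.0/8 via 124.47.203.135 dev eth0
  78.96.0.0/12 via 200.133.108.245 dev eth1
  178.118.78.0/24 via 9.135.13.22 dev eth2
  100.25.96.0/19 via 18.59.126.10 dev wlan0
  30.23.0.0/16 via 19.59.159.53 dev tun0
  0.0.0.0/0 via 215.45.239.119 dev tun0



Longest prefix match for 116.179.175.118:
  /8 116.0.0.0: MATCH
  /12 78.96.0.0: no
  /24 178.118.78.0: no
  /19 100.25.96.0: no
  /16 30.23.0.0: no
  /0 0.0.0.0: MATCH
Selected: next-hop 124.47.203.135 via eth0 (matched /8)


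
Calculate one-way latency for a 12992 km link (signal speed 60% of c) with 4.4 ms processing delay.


Speed = 0.6 * 3e5 km/s = 180000 km/s
Propagation delay = 12992 / 180000 = 0.0722 s = 72.1778 ms
Processing delay = 4.4 ms
Total one-way latency = 76.5778 ms


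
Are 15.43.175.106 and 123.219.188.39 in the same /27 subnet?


Mask: 255.255.255.224
15.43.175.106 AND mask = 15.43.175.96
123.219.188.39 AND mask = 123.219.188.32
No, different subnets (15.43.175.96 vs 123.219.188.32)


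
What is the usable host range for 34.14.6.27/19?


Network: 34.14.0.0
Broadcast: 34.14.31.255
First usable = network + 1
Last usable = broadcast - 1
Range: 34.14.0.1 to 34.14.31.254


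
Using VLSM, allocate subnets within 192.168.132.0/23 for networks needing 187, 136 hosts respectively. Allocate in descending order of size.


187 hosts -> /24 (254 usable): 192.168.132.0/24
136 hosts -> /24 (254 usable): 192.168.133.0/24
Allocation: 192.168.132.0/24 (187 hosts, 254 usable); 192.168.133.0/24 (136 hosts, 254 usable)


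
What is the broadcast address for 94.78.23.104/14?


Network: 94.76.0.0/14
Host bits = 18
Set all host bits to 1:
Broadcast: 94.79.255.255


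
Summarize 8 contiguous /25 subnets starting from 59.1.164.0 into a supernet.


Original prefix: /25
Number of subnets: 8 = 2^3
New prefix = 25 - 3 = 22
Supernet: 59.1.164.0/22


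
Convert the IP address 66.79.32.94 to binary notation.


66 = 01000010
79 = 01001111
32 = 00100000
94 = 01011110
Binary: 01000010.01001111.00100000.01011110


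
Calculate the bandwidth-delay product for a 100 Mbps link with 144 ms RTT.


BDP = bandwidth * RTT
= 100 Mbps * 144 ms
= 100 * 1e6 * 144 / 1000 bits
= 14400000 bits
= 1800000 bytes
= 1757.8125 KB
BDP = 14400000 bits (1800000 bytes)


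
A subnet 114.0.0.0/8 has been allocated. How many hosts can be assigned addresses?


Host bits = 32 - 8 = 24
Total addresses = 2^24 = 16777216
Usable = total - 2 (network and broadcast)
Usable hosts: 16777214


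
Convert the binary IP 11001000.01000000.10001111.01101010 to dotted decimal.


11001000 = 200
01000000 = 64
10001111 = 143
01101010 = 106
IP: 200.64.143.106


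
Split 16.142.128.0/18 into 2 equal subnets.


New prefix = 18 + 1 = 19
Each subnet has 8192 addresses
  16.142.128.0/19
  16.142.160.0/19
Subnets: 16.142.128.0/19, 16.142.160.0/19


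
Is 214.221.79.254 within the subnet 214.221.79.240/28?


Subnet network: 214.221.79.240
Test IP AND mask: 214.221.79.240
Yes, 214.221.79.254 is in 214.221.79.240/28


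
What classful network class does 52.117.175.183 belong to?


First octet: 52
Binary: 00110100
0xxxxxxx -> Class A (1-126)
Class A, default mask 255.0.0.0 (/8)


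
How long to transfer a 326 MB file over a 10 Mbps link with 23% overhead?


Effective throughput = 10 * (1 - 23/100) = 7.7 Mbps
File size in Mb = 326 * 8 = 2608 Mb
Time = 2608 / 7.7
Time = 338.7013 seconds


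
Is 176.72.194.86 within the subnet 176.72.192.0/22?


Subnet network: 176.72.192.0
Test IP AND mask: 176.72.192.0
Yes, 176.72.194.86 is in 176.72.192.0/22


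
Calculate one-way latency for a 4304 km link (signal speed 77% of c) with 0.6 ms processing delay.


Speed = 0.77 * 3e5 km/s = 231000 km/s
Propagation delay = 4304 / 231000 = 0.0186 s = 18.632 ms
Processing delay = 0.6 ms
Total one-way latency = 19.232 ms


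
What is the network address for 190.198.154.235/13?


IP:   10111110.11000110.10011010.11101011
Mask: 11111111.11111000.00000000.00000000
AND operation:
Net:  10111110.11000000.00000000.00000000
Network: 190.192.0.0/13


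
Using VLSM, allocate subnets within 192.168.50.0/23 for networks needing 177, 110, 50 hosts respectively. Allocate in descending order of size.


177 hosts -> /24 (254 usable): 192.168.50.0/24
110 hosts -> /25 (126 usable): 192.168.51.0/25
50 hosts -> /26 (62 usable): 192.168.51.128/26
Allocation: 192.168.50.0/24 (177 hosts, 254 usable); 192.168.51.0/25 (110 hosts, 126 usable); 192.168.51.128/26 (50 hosts, 62 usable)


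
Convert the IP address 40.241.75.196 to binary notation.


40 = 00101000
241 = 11110001
75 = 01001011
196 = 11000100
Binary: 00101000.11110001.01001011.11000100


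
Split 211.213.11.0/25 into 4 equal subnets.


New prefix = 25 + 2 = 27
Each subnet has 32 addresses
  211.213.11.0/27
  211.213.11.32/27
  211.213.11.64/27
  211.213.11.96/27
Subnets: 211.213.11.0/27, 211.213.11.32/27, 211.213.11.64/27, 211.213.11.96/27


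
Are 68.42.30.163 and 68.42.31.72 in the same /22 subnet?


Mask: 255.255.252.0
68.42.30.163 AND mask = 68.42.28.0
68.42.31.72 AND mask = 68.42.28.0
Yes, same subnet (68.42.28.0)


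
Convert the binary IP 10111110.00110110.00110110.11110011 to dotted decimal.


10111110 = 190
00110110 = 54
00110110 = 54
11110011 = 243
IP: 190.54.54.243


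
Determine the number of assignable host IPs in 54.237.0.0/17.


Host bits = 32 - 17 = 15
Total addresses = 2^15 = 32768
Usable = total - 2 (network and broadcast)
Usable hosts: 32766


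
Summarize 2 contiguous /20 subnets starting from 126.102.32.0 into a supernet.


Original prefix: /20
Number of subnets: 2 = 2^1
New prefix = 20 - 1 = 19
Supernet: 126.102.32.0/19


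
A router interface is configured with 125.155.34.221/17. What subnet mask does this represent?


/17 means 17 network bits, 15 host bits
Binary: 11111111111111111000000000000000
Mask: 255.255.128.0


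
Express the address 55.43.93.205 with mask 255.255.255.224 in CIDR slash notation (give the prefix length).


Binary: 11111111.11111111.11111111.11100000
Count leading 1s
Prefix: /27


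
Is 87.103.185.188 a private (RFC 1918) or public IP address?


RFC 1918 private ranges:
  10.0.0.0/8 (10.0.0.0 - 10.255.255.255)
  172.16.0.0/12 (172.16.0.0 - 172.31.255.255)
  192.168.0.0/16 (192.168.0.0 - 192.168.255.255)
Public (not in any RFC 1918 range)


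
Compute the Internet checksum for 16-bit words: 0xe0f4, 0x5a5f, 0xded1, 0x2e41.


Sum all words (with carry folding):
+ 0xe0f4 = 0xe0f4
+ 0x5a5f = 0x3b54
+ 0xded1 = 0x1a26
+ 0x2e41 = 0x4867
One's complement: ~0x4867
Checksum = 0xb798


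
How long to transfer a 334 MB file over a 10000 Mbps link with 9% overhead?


Effective throughput = 10000 * (1 - 9/100) = 9100 Mbps
File size in Mb = 334 * 8 = 2672 Mb
Time = 2672 / 9100
Time = 0.2936 seconds


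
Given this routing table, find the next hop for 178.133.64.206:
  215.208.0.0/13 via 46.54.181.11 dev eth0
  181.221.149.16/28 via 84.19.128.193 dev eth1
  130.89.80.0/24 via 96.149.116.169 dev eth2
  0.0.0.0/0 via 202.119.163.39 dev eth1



Longest prefix match for 178.133.64.206:
  /13 215.208.0.0: no
  /28 181.221.149.16: no
  /24 130.89.80.0: no
  /0 0.0.0.0: MATCH
Selected: next-hop 202.119.163.39 via eth1 (matched /0)


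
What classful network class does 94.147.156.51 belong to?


First octet: 94
Binary: 01011110
0xxxxxxx -> Class A (1-126)
Class A, default mask 255.0.0.0 (/8)


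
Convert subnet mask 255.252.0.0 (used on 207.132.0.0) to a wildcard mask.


Subnet mask: 255.252.0.0
Wildcard = 255.255.255.255 - subnet mask
255 - 255 = 0
255 - 252 = 3
255 - 0 = 255
255 - 0 = 255
Wildcard: 0.3.255.255


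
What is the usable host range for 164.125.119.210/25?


Network: 164.125.119.128
Broadcast: 164.125.119.255
First usable = network + 1
Last usable = broadcast - 1
Range: 164.125.119.129 to 164.125.119.254


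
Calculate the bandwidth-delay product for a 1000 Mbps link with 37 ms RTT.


BDP = bandwidth * RTT
= 1000 Mbps * 37 ms
= 1000 * 1e6 * 37 / 1000 bits
= 37000000 bits
= 4625000 bytes
= 4516.6016 KB
BDP = 37000000 bits (4625000 bytes)


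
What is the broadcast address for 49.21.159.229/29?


Network: 49.21.159.224/29
Host bits = 3
Set all host bits to 1:
Broadcast: 49.21.159.231


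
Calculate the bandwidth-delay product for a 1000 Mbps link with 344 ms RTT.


BDP = bandwidth * RTT
= 1000 Mbps * 344 ms
= 1000 * 1e6 * 344 / 1000 bits
= 344000000 bits
= 43000000 bytes
= 41992.1875 KB
BDP = 344000000 bits (43000000 bytes)


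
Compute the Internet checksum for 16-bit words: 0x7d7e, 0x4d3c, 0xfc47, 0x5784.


Sum all words (with carry folding):
+ 0x7d7e = 0x7d7e
+ 0x4d3c = 0xcaba
+ 0xfc47 = 0xc702
+ 0x5784 = 0x1e87
One's complement: ~0x1e87
Checksum = 0xe178


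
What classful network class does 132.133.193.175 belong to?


First octet: 132
Binary: 10000100
10xxxxxx -> Class B (128-191)
Class B, default mask 255.255.0.0 (/16)


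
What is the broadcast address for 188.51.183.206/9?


Network: 188.0.0.0/9
Host bits = 23
Set all host bits to 1:
Broadcast: 188.127.255.255


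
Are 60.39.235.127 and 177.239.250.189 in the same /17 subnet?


Mask: 255.255.128.0
60.39.235.127 AND mask = 60.39.128.0
177.239.250.189 AND mask = 177.239.128.0
No, different subnets (60.39.128.0 vs 177.239.128.0)


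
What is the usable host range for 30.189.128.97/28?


Network: 30.189.128.96
Broadcast: 30.189.128.111
First usable = network + 1
Last usable = broadcast - 1
Range: 30.189.128.97 to 30.189.128.110


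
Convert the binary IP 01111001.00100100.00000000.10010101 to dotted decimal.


01111001 = 121
00100100 = 36
00000000 = 0
10010101 = 149
IP: 121.36.0.149


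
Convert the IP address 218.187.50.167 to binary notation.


218 = 11011010
187 = 10111011
50 = 00110010
167 = 10100111
Binary: 11011010.10111011.00110010.10100111


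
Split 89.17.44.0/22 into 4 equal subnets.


New prefix = 22 + 2 = 24
Each subnet has 256 addresses
  89.17.44.0/24
  89.17.45.0/24
  89.17.46.0/24
  89.17.47.0/24
Subnets: 89.17.44.0/24, 89.17.45.0/24, 89.17.46.0/24, 89.17.47.0/24


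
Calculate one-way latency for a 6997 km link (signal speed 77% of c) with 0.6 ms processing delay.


Speed = 0.77 * 3e5 km/s = 231000 km/s
Propagation delay = 6997 / 231000 = 0.0303 s = 30.29 ms
Processing delay = 0.6 ms
Total one-way latency = 30.89 ms


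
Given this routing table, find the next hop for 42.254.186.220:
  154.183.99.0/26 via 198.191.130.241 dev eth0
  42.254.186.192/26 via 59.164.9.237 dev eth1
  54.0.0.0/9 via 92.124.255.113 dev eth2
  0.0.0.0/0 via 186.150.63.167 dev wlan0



Longest prefix match for 42.254.186.220:
  /26 154.183.99.0: no
  /26 42.254.186.192: MATCH
  /9 54.0.0.0: no
  /0 0.0.0.0: MATCH
Selected: next-hop 59.164.9.237 via eth1 (matched /26)


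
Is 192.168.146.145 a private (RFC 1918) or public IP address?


RFC 1918 private ranges:
  10.0.0.0/8 (10.0.0.0 - 10.255.255.255)
  172.16.0.0/12 (172.16.0.0 - 172.31.255.255)
  192.168.0.0/16 (192.168.0.0 - 192.168.255.255)
Private (in 192.168.0.0/16)


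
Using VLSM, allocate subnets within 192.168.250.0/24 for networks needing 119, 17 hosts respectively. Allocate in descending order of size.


119 hosts -> /25 (126 usable): 192.168.250.0/25
17 hosts -> /27 (30 usable): 192.168.250.128/27
Allocation: 192.168.250.0/25 (119 hosts, 126 usable); 192.168.250.128/27 (17 hosts, 30 usable)


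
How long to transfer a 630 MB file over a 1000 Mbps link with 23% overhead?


Effective throughput = 1000 * (1 - 23/100) = 770 Mbps
File size in Mb = 630 * 8 = 5040 Mb
Time = 5040 / 770
Time = 6.5455 seconds


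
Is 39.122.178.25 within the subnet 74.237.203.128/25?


Subnet network: 74.237.203.128
Test IP AND mask: 39.122.178.0
No, 39.122.178.25 is not in 74.237.203.128/25


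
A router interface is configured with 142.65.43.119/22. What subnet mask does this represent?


/22 means 22 network bits, 10 host bits
Binary: 11111111111111111111110000000000
Mask: 255.255.252.0


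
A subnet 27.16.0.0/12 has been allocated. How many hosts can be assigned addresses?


Host bits = 32 - 12 = 20
Total addresses = 2^20 = 1048576
Usable = total - 2 (network and broadcast)
Usable hosts: 1048574


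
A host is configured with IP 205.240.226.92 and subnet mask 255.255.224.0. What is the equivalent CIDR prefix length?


Binary: 11111111.11111111.11100000.00000000
Count leading 1s
Prefix: /19


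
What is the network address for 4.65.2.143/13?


IP:   00000100.01000001.00000010.10001111
Mask: 11111111.11111000.00000000.00000000
AND operation:
Net:  00000100.01000000.00000000.00000000
Network: 4.64.0.0/13


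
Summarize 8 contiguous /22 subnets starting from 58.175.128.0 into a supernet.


Original prefix: /22
Number of subnets: 8 = 2^3
New prefix = 22 - 3 = 19
Supernet: 58.175.128.0/19


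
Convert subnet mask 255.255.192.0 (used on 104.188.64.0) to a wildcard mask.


Subnet mask: 255.255.192.0
Wildcard = 255.255.255.255 - subnet mask
255 - 255 = 0
255 - 255 = 0
255 - 192 = 63
255 - 0 = 255
Wildcard: 0.0.63.255


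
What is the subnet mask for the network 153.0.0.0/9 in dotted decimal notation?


/9 means 9 network bits, 23 host bits
Binary: 11111111100000000000000000000000
Mask: 255.128.0.0


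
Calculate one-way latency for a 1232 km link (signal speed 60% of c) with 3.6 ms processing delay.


Speed = 0.6 * 3e5 km/s = 180000 km/s
Propagation delay = 1232 / 180000 = 0.0068 s = 6.8444 ms
Processing delay = 3.6 ms
Total one-way latency = 10.4444 ms


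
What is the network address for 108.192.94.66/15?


IP:   01101100.11000000.01011110.01000010
Mask: 11111111.11111110.00000000.00000000
AND operation:
Net:  01101100.11000000.00000000.00000000
Network: 108.192.0.0/15


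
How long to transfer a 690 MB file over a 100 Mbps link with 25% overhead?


Effective throughput = 100 * (1 - 25/100) = 75 Mbps
File size in Mb = 690 * 8 = 5520 Mb
Time = 5520 / 75
Time = 73.6 seconds


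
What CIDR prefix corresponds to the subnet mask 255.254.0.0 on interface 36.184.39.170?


Binary: 11111111.11111110.00000000.00000000
Count leading 1s
Prefix: /15


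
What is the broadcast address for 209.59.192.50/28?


Network: 209.59.192.48/28
Host bits = 4
Set all host bits to 1:
Broadcast: 209.59.192.63


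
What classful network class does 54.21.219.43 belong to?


First octet: 54
Binary: 00110110
0xxxxxxx -> Class A (1-126)
Class A, default mask 255.0.0.0 (/8)


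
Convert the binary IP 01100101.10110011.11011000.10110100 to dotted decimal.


01100101 = 101
10110011 = 179
11011000 = 216
10110100 = 180
IP: 101.179.216.180


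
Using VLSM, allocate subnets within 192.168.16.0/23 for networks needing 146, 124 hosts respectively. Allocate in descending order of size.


146 hosts -> /24 (254 usable): 192.168.16.0/24
124 hosts -> /25 (126 usable): 192.168.17.0/25
Allocation: 192.168.16.0/24 (146 hosts, 254 usable); 192.168.17.0/25 (124 hosts, 126 usable)


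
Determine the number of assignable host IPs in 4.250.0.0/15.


Host bits = 32 - 15 = 17
Total addresses = 2^17 = 131072
Usable = total - 2 (network and broadcast)
Usable hosts: 131070


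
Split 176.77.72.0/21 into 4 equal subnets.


New prefix = 21 + 2 = 23
Each subnet has 512 addresses
  176.77.72.0/23
  176.77.74.0/23
  176.77.76.0/23
  176.77.78.0/23
Subnets: 176.77.72.0/23, 176.77.74.0/23, 176.77.76.0/23, 176.77.78.0/23


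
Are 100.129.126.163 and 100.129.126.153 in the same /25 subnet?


Mask: 255.255.255.128
100.129.126.163 AND mask = 100.129.126.128
100.129.126.153 AND mask = 100.129.126.128
Yes, same subnet (100.129.126.128)


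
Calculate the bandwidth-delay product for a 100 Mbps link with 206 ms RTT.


BDP = bandwidth * RTT
= 100 Mbps * 206 ms
= 100 * 1e6 * 206 / 1000 bits
= 20600000 bits
= 2575000 bytes
= 2514.6484 KB
BDP = 20600000 bits (2575000 bytes)


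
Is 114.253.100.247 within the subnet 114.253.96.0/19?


Subnet network: 114.253.96.0
Test IP AND mask: 114.253.96.0
Yes, 114.253.100.247 is in 114.253.96.0/19


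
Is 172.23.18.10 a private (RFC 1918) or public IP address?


RFC 1918 private ranges:
  10.0.0.0/8 (10.0.0.0 - 10.255.255.255)
  172.16.0.0/12 (172.16.0.0 - 172.31.255.255)
  192.168.0.0/16 (192.168.0.0 - 192.168.255.255)
Private (in 172.16.0.0/12)


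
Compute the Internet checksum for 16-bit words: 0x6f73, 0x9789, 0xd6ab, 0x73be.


Sum all words (with carry folding):
+ 0x6f73 = 0x6f73
+ 0x9789 = 0x06fd
+ 0xd6ab = 0xdda8
+ 0x73be = 0x5167
One's complement: ~0x5167
Checksum = 0xae98


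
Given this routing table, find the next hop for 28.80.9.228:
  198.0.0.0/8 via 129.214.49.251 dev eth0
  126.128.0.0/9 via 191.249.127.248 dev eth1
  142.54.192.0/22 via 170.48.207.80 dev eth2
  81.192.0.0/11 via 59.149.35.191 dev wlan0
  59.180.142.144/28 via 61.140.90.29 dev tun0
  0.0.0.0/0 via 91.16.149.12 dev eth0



Longest prefix match for 28.80.9.228:
  /8 198.0.0.0: no
  /9 126.128.0.0: no
  /22 142.54.192.0: no
  /11 81.192.0.0: no
  /28 59.180.142.144: no
  /0 0.0.0.0: MATCH
Selected: next-hop 91.16.149.12 via eth0 (matched /0)


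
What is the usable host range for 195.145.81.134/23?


Network: 195.145.80.0
Broadcast: 195.145.81.255
First usable = network + 1
Last usable = broadcast - 1
Range: 195.145.80.1 to 195.145.81.254


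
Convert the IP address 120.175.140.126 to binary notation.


120 = 01111000
175 = 10101111
140 = 10001100
126 = 01111110
Binary: 01111000.10101111.10001100.01111110


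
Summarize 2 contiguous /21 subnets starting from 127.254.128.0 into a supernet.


Original prefix: /21
Number of subnets: 2 = 2^1
New prefix = 21 - 1 = 20
Supernet: 127.254.128.0/20


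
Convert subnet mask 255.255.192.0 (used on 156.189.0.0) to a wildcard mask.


Subnet mask: 255.255.192.0
Wildcard = 255.255.255.255 - subnet mask
255 - 255 = 0
255 - 255 = 0
255 - 192 = 63
255 - 0 = 255
Wildcard: 0.0.63.255


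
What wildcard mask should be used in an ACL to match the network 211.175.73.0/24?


Subnet mask: 255.255.255.0
Wildcard = 255.255.255.255 - subnet mask
255 - 255 = 0
255 - 255 = 0
255 - 255 = 0
255 - 0 = 255
Wildcard: 0.0.0.255


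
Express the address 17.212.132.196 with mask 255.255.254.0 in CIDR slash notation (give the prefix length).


Binary: 11111111.11111111.11111110.00000000
Count leading 1s
Prefix: /23


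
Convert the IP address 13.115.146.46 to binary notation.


13 = 00001101
115 = 01110011
146 = 10010010
46 = 00101110
Binary: 00001101.01110011.10010010.00101110


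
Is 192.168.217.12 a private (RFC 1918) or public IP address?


RFC 1918 private ranges:
  10.0.0.0/8 (10.0.0.0 - 10.255.255.255)
  172.16.0.0/12 (172.16.0.0 - 172.31.255.255)
  192.168.0.0/16 (192.168.0.0 - 192.168.255.255)
Private (in 192.168.0.0/16)


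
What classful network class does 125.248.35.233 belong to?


First octet: 125
Binary: 01111101
0xxxxxxx -> Class A (1-126)
Class A, default mask 255.0.0.0 (/8)


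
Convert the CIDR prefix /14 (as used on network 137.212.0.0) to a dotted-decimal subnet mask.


/14 means 14 network bits, 18 host bits
Binary: 11111111111111000000000000000000
Mask: 255.252.0.0


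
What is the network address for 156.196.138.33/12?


IP:   10011100.11000100.10001010.00100001
Mask: 11111111.11110000.00000000.00000000
AND operation:
Net:  10011100.11000000.00000000.00000000
Network: 156.192.0.0/12


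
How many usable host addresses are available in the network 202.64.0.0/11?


Host bits = 32 - 11 = 21
Total addresses = 2^21 = 2097152
Usable = total - 2 (network and broadcast)
Usable hosts: 2097150


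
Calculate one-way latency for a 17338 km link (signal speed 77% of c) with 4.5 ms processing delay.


Speed = 0.77 * 3e5 km/s = 231000 km/s
Propagation delay = 17338 / 231000 = 0.0751 s = 75.0563 ms
Processing delay = 4.5 ms
Total one-way latency = 79.5563 ms


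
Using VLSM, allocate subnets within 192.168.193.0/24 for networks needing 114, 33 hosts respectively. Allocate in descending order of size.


114 hosts -> /25 (126 usable): 192.168.193.0/25
33 hosts -> /26 (62 usable): 192.168.193.128/26
Allocation: 192.168.193.0/25 (114 hosts, 126 usable); 192.168.193.128/26 (33 hosts, 62 usable)


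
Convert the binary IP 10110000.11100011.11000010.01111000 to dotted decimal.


10110000 = 176
11100011 = 227
11000010 = 194
01111000 = 120
IP: 176.227.194.120


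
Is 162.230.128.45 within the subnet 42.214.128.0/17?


Subnet network: 42.214.128.0
Test IP AND mask: 162.230.128.0
No, 162.230.128.45 is not in 42.214.128.0/17


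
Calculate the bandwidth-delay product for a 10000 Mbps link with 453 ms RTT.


BDP = bandwidth * RTT
= 10000 Mbps * 453 ms
= 10000 * 1e6 * 453 / 1000 bits
= 4530000000 bits
= 566250000 bytes
= 552978.5156 KB
BDP = 4530000000 bits (566250000 bytes)


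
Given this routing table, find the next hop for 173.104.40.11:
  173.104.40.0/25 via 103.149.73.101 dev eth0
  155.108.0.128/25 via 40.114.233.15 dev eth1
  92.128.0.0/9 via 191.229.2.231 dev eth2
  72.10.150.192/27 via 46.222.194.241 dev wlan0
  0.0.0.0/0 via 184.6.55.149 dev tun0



Longest prefix match for 173.104.40.11:
  /25 173.104.40.0: MATCH
  /25 155.108.0.128: no
  /9 92.128.0.0: no
  /27 72.10.150.192: no
  /0 0.0.0.0: MATCH
Selected: next-hop 103.149.73.101 via eth0 (matched /25)


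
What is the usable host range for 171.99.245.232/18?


Network: 171.99.192.0
Broadcast: 171.99.255.255
First usable = network + 1
Last usable = broadcast - 1
Range: 171.99.192.1 to 171.99.255.254


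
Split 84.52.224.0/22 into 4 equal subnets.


New prefix = 22 + 2 = 24
Each subnet has 256 addresses
  84.52.224.0/24
  84.52.225.0/24
  84.52.226.0/24
  84.52.227.0/24
Subnets: 84.52.224.0/24, 84.52.225.0/24, 84.52.226.0/24, 84.52.227.0/24


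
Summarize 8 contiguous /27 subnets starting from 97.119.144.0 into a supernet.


Original prefix: /27
Number of subnets: 8 = 2^3
New prefix = 27 - 3 = 24
Supernet: 97.119.144.0/24


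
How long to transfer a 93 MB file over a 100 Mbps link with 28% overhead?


Effective throughput = 100 * (1 - 28/100) = 72 Mbps
File size in Mb = 93 * 8 = 744 Mb
Time = 744 / 72
Time = 10.3333 seconds


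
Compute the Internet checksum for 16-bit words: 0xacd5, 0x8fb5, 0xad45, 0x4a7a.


Sum all words (with carry folding):
+ 0xacd5 = 0xacd5
+ 0x8fb5 = 0x3c8b
+ 0xad45 = 0xe9d0
+ 0x4a7a = 0x344b
One's complement: ~0x344b
Checksum = 0xcbb4


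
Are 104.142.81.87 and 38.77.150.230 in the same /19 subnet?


Mask: 255.255.224.0
104.142.81.87 AND mask = 104.142.64.0
38.77.150.230 AND mask = 38.77.128.0
No, different subnets (104.142.64.0 vs 38.77.128.0)


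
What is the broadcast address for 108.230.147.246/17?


Network: 108.230.128.0/17
Host bits = 15
Set all host bits to 1:
Broadcast: 108.230.255.255


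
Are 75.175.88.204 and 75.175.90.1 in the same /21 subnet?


Mask: 255.255.248.0
75.175.88.204 AND mask = 75.175.88.0
75.175.90.1 AND mask = 75.175.88.0
Yes, same subnet (75.175.88.0)


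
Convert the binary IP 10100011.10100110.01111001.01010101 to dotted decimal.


10100011 = 163
10100110 = 166
01111001 = 121
01010101 = 85
IP: 163.166.121.85


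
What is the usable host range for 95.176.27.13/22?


Network: 95.176.24.0
Broadcast: 95.176.27.255
First usable = network + 1
Last usable = broadcast - 1
Range: 95.176.24.1 to 95.176.27.254


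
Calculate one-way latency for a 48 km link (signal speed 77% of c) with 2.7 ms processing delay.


Speed = 0.77 * 3e5 km/s = 231000 km/s
Propagation delay = 48 / 231000 = 0.0002 s = 0.2078 ms
Processing delay = 2.7 ms
Total one-way latency = 2.9078 ms


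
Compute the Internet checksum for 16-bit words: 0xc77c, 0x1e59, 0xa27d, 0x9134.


Sum all words (with carry folding):
+ 0xc77c = 0xc77c
+ 0x1e59 = 0xe5d5
+ 0xa27d = 0x8853
+ 0x9134 = 0x1988
One's complement: ~0x1988
Checksum = 0xe677


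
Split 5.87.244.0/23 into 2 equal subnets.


New prefix = 23 + 1 = 24
Each subnet has 256 addresses
  5.87.244.0/24
  5.87.245.0/24
Subnets: 5.87.244.0/24, 5.87.245.0/24


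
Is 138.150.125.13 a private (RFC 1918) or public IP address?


RFC 1918 private ranges:
  10.0.0.0/8 (10.0.0.0 - 10.255.255.255)
  172.16.0.0/12 (172.16.0.0 - 172.31.255.255)
  192.168.0.0/16 (192.168.0.0 - 192.168.255.255)
Public (not in any RFC 1918 range)


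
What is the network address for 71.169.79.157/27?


IP:   01000111.10101001.01001111.10011101
Mask: 11111111.11111111.11111111.11100000
AND operation:
Net:  01000111.10101001.01001111.10000000
Network: 71.169.79.128/27


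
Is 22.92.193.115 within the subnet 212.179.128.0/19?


Subnet network: 212.179.128.0
Test IP AND mask: 22.92.192.0
No, 22.92.193.115 is not in 212.179.128.0/19


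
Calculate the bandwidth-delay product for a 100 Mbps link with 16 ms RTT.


BDP = bandwidth * RTT
= 100 Mbps * 16 ms
= 100 * 1e6 * 16 / 1000 bits
= 1600000 bits
= 200000 bytes
= 195.3125 KB
BDP = 1600000 bits (200000 bytes)


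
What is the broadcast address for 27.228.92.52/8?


Network: 27.0.0.0/8
Host bits = 24
Set all host bits to 1:
Broadcast: 27.255.255.255


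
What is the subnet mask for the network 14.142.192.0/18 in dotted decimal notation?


/18 means 18 network bits, 14 host bits
Binary: 11111111111111111100000000000000
Mask: 255.255.192.0


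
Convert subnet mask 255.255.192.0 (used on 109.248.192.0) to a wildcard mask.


Subnet mask: 255.255.192.0
Wildcard = 255.255.255.255 - subnet mask
255 - 255 = 0
255 - 255 = 0
255 - 192 = 63
255 - 0 = 255
Wildcard: 0.0.63.255


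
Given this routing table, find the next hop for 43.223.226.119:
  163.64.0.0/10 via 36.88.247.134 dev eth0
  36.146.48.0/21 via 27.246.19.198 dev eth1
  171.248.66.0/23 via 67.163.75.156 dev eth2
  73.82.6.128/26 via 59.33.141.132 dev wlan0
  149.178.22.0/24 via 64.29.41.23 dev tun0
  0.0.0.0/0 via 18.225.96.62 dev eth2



Longest prefix match for 43.223.226.119:
  /10 163.64.0.0: no
  /21 36.146.48.0: no
  /23 171.248.66.0: no
  /26 73.82.6.128: no
  /24 149.178.22.0: no
  /0 0.0.0.0: MATCH
Selected: next-hop 18.225.96.62 via eth2 (matched /0)


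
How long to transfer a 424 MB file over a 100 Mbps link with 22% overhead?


Effective throughput = 100 * (1 - 22/100) = 78 Mbps
File size in Mb = 424 * 8 = 3392 Mb
Time = 3392 / 78
Time = 43.4872 seconds


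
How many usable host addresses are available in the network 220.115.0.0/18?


Host bits = 32 - 18 = 14
Total addresses = 2^14 = 16384
Usable = total - 2 (network and broadcast)
Usable hosts: 16382


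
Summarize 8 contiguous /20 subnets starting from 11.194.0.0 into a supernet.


Original prefix: /20
Number of subnets: 8 = 2^3
New prefix = 20 - 3 = 17
Supernet: 11.194.0.0/17


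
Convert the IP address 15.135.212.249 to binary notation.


15 = 00001111
135 = 10000111
212 = 11010100
249 = 11111001
Binary: 00001111.10000111.11010100.11111001


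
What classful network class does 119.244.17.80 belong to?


First octet: 119
Binary: 01110111
0xxxxxxx -> Class A (1-126)
Class A, default mask 255.0.0.0 (/8)


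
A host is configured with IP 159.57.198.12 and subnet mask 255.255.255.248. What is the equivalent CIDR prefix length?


Binary: 11111111.11111111.11111111.11111000
Count leading 1s
Prefix: /29


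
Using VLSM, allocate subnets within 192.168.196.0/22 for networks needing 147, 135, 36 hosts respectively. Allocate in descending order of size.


147 hosts -> /24 (254 usable): 192.168.196.0/24
135 hosts -> /24 (254 usable): 192.168.197.0/24
36 hosts -> /26 (62 usable): 192.168.198.0/26
Allocation: 192.168.196.0/24 (147 hosts, 254 usable); 192.168.197.0/24 (135 hosts, 254 usable); 192.168.198.0/26 (36 hosts, 62 usable)


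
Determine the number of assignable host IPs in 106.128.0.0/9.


Host bits = 32 - 9 = 23
Total addresses = 2^23 = 8388608
Usable = total - 2 (network and broadcast)
Usable hosts: 8388606


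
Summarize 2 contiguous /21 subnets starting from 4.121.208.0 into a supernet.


Original prefix: /21
Number of subnets: 2 = 2^1
New prefix = 21 - 1 = 20
Supernet: 4.121.208.0/20


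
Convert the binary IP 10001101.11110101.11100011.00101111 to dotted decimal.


10001101 = 141
11110101 = 245
11100011 = 227
00101111 = 47
IP: 141.245.227.47


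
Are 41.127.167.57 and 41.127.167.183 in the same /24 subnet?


Mask: 255.255.255.0
41.127.167.57 AND mask = 41.127.167.0
41.127.167.183 AND mask = 41.127.167.0
Yes, same subnet (41.127.167.0)


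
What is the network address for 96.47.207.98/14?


IP:   01100000.00101111.11001111.01100010
Mask: 11111111.11111100.00000000.00000000
AND operation:
Net:  01100000.00101100.00000000.00000000
Network: 96.44.0.0/14


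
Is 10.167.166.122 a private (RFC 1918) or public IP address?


RFC 1918 private ranges:
  10.0.0.0/8 (10.0.0.0 - 10.255.255.255)
  172.16.0.0/12 (172.16.0.0 - 172.31.255.255)
  192.168.0.0/16 (192.168.0.0 - 192.168.255.255)
Private (in 10.0.0.0/8)


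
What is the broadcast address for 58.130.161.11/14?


Network: 58.128.0.0/14
Host bits = 18
Set all host bits to 1:
Broadcast: 58.131.255.255


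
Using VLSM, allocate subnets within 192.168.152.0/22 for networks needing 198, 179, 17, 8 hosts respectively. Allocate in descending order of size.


198 hosts -> /24 (254 usable): 192.168.152.0/24
179 hosts -> /24 (254 usable): 192.168.153.0/24
17 hosts -> /27 (30 usable): 192.168.154.0/27
8 hosts -> /28 (14 usable): 192.168.154.32/28
Allocation: 192.168.152.0/24 (198 hosts, 254 usable); 192.168.153.0/24 (179 hosts, 254 usable); 192.168.154.0/27 (17 hosts, 30 usable); 192.168.154.32/28 (8 hosts, 14 usable)


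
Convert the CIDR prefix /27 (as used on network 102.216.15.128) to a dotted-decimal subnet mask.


/27 means 27 network bits, 5 host bits
Binary: 11111111111111111111111111100000
Mask: 255.255.255.224


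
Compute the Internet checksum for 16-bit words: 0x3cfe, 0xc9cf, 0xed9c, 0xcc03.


Sum all words (with carry folding):
+ 0x3cfe = 0x3cfe
+ 0xc9cf = 0x06ce
+ 0xed9c = 0xf46a
+ 0xcc03 = 0xc06e
One's complement: ~0xc06e
Checksum = 0x3f91


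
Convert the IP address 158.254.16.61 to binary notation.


158 = 10011110
254 = 11111110
16 = 00010000
61 = 00111101
Binary: 10011110.11111110.00010000.00111101


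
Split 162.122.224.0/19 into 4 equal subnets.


New prefix = 19 + 2 = 21
Each subnet has 2048 addresses
  162.122.224.0/21
  162.122.232.0/21
  162.122.240.0/21
  162.122.248.0/21
Subnets: 162.122.224.0/21, 162.122.232.0/21, 162.122.240.0/21, 162.122.248.0/21


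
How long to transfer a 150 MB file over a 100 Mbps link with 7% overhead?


Effective throughput = 100 * (1 - 7/100) = 93 Mbps
File size in Mb = 150 * 8 = 1200 Mb
Time = 1200 / 93
Time = 12.9032 seconds


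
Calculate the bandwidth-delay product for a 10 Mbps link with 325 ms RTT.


BDP = bandwidth * RTT
= 10 Mbps * 325 ms
= 10 * 1e6 * 325 / 1000 bits
= 3250000 bits
= 406250 bytes
= 396.7285 KB
BDP = 3250000 bits (406250 bytes)


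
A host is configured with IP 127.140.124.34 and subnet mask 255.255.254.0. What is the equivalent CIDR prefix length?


Binary: 11111111.11111111.11111110.00000000
Count leading 1s
Prefix: /23


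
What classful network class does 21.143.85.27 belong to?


First octet: 21
Binary: 00010101
0xxxxxxx -> Class A (1-126)
Class A, default mask 255.0.0.0 (/8)


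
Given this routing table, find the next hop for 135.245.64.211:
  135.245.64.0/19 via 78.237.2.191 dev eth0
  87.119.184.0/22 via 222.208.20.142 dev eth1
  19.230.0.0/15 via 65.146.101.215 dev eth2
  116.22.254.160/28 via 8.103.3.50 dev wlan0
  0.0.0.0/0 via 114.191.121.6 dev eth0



Longest prefix match for 135.245.64.211:
  /19 135.245.64.0: MATCH
  /22 87.119.184.0: no
  /15 19.230.0.0: no
  /28 116.22.254.160: no
  /0 0.0.0.0: MATCH
Selected: next-hop 78.237.2.191 via eth0 (matched /19)


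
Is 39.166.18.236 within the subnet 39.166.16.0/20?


Subnet network: 39.166.16.0
Test IP AND mask: 39.166.16.0
Yes, 39.166.18.236 is in 39.166.16.0/20


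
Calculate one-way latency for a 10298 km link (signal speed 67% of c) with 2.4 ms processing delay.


Speed = 0.67 * 3e5 km/s = 201000 km/s
Propagation delay = 10298 / 201000 = 0.0512 s = 51.2338 ms
Processing delay = 2.4 ms
Total one-way latency = 53.6338 ms


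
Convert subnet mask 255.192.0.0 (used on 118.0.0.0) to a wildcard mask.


Subnet mask: 255.192.0.0
Wildcard = 255.255.255.255 - subnet mask
255 - 255 = 0
255 - 192 = 63
255 - 0 = 255
255 - 0 = 255
Wildcard: 0.63.255.255


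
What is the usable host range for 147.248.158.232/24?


Network: 147.248.158.0
Broadcast: 147.248.158.255
First usable = network + 1
Last usable = broadcast - 1
Range: 147.248.158.1 to 147.248.158.254


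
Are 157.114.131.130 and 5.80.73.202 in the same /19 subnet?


Mask: 255.255.224.0
157.114.131.130 AND mask = 157.114.128.0
5.80.73.202 AND mask = 5.80.64.0
No, different subnets (157.114.128.0 vs 5.80.64.0)


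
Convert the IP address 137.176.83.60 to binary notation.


137 = 10001001
176 = 10110000
83 = 01010011
60 = 00111100
Binary: 10001001.10110000.01010011.00111100


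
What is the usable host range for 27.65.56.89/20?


Network: 27.65.48.0
Broadcast: 27.65.63.255
First usable = network + 1
Last usable = broadcast - 1
Range: 27.65.48.1 to 27.65.63.254


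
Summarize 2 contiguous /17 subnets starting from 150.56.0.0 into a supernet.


Original prefix: /17
Number of subnets: 2 = 2^1
New prefix = 17 - 1 = 16
Supernet: 150.56.0.0/16


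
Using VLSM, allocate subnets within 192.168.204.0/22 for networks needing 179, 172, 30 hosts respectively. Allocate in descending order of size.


179 hosts -> /24 (254 usable): 192.168.204.0/24
172 hosts -> /24 (254 usable): 192.168.205.0/24
30 hosts -> /27 (30 usable): 192.168.206.0/27
Allocation: 192.168.204.0/24 (179 hosts, 254 usable); 192.168.205.0/24 (172 hosts, 254 usable); 192.168.206.0/27 (30 hosts, 30 usable)


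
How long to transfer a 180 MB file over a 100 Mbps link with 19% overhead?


Effective throughput = 100 * (1 - 19/100) = 81 Mbps
File size in Mb = 180 * 8 = 1440 Mb
Time = 1440 / 81
Time = 17.7778 seconds
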